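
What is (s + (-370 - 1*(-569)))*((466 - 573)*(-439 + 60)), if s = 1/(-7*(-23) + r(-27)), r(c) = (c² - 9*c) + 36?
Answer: 9433925496/1169 ≈ 8.0701e+6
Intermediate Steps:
r(c) = 36 + c² - 9*c
s = 1/1169 (s = 1/(-7*(-23) + (36 + (-27)² - 9*(-27))) = 1/(161 + (36 + 729 + 243)) = 1/(161 + 1008) = 1/1169 ≈ 0.00085543)
(s + (-370 - 1*(-569)))*((466 - 573)*(-439 + 60)) = (1/1169 + (-370 - 1*(-569)))*((466 - 573)*(-439 + 60)) = (1/1169 + (-370 + 569))*(-107*(-379)) = (1/1169 + 199)*40553 = (232632/1169)*40553 = 9433925496/1169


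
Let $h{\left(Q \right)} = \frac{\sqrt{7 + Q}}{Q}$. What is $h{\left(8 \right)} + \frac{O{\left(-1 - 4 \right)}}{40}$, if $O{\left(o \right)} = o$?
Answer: $- \frac{1}{8} + \frac{\sqrt{15}}{8} \approx 0.35912$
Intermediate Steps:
$h{\left(Q \right)} = \frac{\sqrt{7 + Q}}{Q}$
$h{\left(8 \right)} + \frac{O{\left(-1 - 4 \right)}}{40} = \frac{\sqrt{7 + 8}}{8} + \frac{-1 - 4}{40} = \frac{\sqrt{15}}{8} + \frac{1}{40} \left(-5\right) = \frac{\sqrt{15}}{8} - \frac{1}{8} = - \frac{1}{8} + \frac{\sqrt{15}}{8}$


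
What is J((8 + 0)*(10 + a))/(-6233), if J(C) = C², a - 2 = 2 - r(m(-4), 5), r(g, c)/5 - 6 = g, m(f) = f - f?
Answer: -16384/6233 ≈ -2.6286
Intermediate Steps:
m(f) = 0
r(g, c) = 30 + 5*g
a = -26 (a = 2 + (2 - (30 + 5*0)) = 2 + (2 - (30 + 0)) = 2 + (2 - 1*30) = 2 + (2 - 30) = 2 - 28 = -26)
J((8 + 0)*(10 + a))/(-6233) = ((8 + 0)*(10 - 26))²/(-6233) = (8*(-16))²*(-1/6233) = (-128)²*(-1/6233) = 16384*(-1/6233) = -16384/6233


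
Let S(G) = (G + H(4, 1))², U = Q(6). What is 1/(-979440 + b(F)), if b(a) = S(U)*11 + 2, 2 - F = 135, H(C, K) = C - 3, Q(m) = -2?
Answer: -1/979427 ≈ -1.0210e-6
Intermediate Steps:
U = -2
H(C, K) = -3 + C
S(G) = (1 + G)² (S(G) = (G + (-3 + 4))² = (G + 1)² = (1 + G)²)
F = -133 (F = 2 - 1*135 = 2 - 135 = -133)
b(a) = 13 (b(a) = (1 - 2)²*11 + 2 = (-1)²*11 + 2 = 1*11 + 2 = 11 + 2 = 13)
1/(-979440 + b(F)) = 1/(-979440 + 13) = 1/(-979427) = -1/979427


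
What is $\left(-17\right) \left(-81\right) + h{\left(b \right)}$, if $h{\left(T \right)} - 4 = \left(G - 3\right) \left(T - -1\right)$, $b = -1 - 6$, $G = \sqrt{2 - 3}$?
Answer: $1399 - 6 i \approx 1399.0 - 6.0 i$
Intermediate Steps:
$G = i$ ($G = \sqrt{-1} = i \approx 1.0 i$)
$b = -7$ ($b = -1 - 6 = -7$)
$h{\left(T \right)} = 4 + \left(1 + T\right) \left(-3 + i\right)$ ($h{\left(T \right)} = 4 + \left(i - 3\right) \left(T - -1\right) = 4 + \left(-3 + i\right) \left(T + 1\right) = 4 + \left(-3 + i\right) \left(1 + T\right) = 4 + \left(1 + T\right) \left(-3 + i\right)$)
$\left(-17\right) \left(-81\right) + h{\left(b \right)} = \left(-17\right) \left(-81\right) + \left(1 + i - 7 \left(-3 + i\right)\right) = 1377 + \left(1 + i + \left(21 - 7 i\right)\right) = 1377 + \left(22 - 6 i\right) = 1399 - 6 i$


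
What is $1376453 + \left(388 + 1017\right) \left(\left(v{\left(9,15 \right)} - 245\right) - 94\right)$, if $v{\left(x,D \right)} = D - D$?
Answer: $900158$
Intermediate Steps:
$v{\left(x,D \right)} = 0$
$1376453 + \left(388 + 1017\right) \left(\left(v{\left(9,15 \right)} - 245\right) - 94\right) = 1376453 + \left(388 + 1017\right) \left(\left(0 - 245\right) - 94\right) = 1376453 + 1405 \left(-245 - 94\right) = 1376453 + 1405 \left(-339\right) = 1376453 - 476295 = 900158$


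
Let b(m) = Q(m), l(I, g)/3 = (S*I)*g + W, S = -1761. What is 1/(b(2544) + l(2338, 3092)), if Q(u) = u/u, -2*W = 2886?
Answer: -1/38191318496 ≈ -2.6184e-11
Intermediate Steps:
W = -1443 (W = -1/2*2886 = -1443)
l(I, g) = -4329 - 5283*I*g (l(I, g) = 3*((-1761*I)*g - 1443) = 3*(-1761*I*g - 1443) = 3*(-1443 - 1761*I*g) = -4329 - 5283*I*g)
Q(u) = 1
b(m) = 1
1/(b(2544) + l(2338, 3092)) = 1/(1 + (-4329 - 5283*2338*3092)) = 1/(1 + (-4329 - 38191314168)) = 1/(1 - 38191318497) = 1/(-38191318496) = -1/38191318496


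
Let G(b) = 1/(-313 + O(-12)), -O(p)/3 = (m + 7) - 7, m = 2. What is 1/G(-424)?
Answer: -319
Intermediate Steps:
O(p) = -6 (O(p) = -3*((2 + 7) - 7) = -3*(9 - 7) = -3*2 = -6)
G(b) = -1/319 (G(b) = 1/(-313 - 6) = 1/(-319) = -1/319)
1/G(-424) = 1/(-1/319) = -319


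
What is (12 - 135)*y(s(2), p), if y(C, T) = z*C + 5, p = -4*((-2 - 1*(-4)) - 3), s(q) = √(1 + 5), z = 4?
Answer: -615 - 492*√6 ≈ -1820.1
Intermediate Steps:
s(q) = √6
p = 4 (p = -4*((-2 + 4) - 3) = -4*(2 - 3) = -4*(-1) = 4)
y(C, T) = 5 + 4*C (y(C, T) = 4*C + 5 = 5 + 4*C)
(12 - 135)*y(s(2), p) = (12 - 135)*(5 + 4*√6) = -123*(5 + 4*√6) = -615 - 492*√6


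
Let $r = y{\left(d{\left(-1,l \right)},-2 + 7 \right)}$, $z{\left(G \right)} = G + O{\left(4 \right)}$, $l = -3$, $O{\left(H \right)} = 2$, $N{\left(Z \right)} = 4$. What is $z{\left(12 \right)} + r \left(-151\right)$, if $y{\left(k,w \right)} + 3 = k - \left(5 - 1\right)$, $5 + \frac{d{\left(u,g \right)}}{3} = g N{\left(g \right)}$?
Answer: $8772$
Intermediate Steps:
$d{\left(u,g \right)} = -15 + 12 g$ ($d{\left(u,g \right)} = -15 + 3 g 4 = -15 + 3 \cdot 4 g = -15 + 12 g$)
$z{\left(G \right)} = 2 + G$ ($z{\left(G \right)} = G + 2 = 2 + G$)
$y{\left(k,w \right)} = -7 + k$ ($y{\left(k,w \right)} = -3 + \left(k - \left(5 - 1\right)\right) = -3 + \left(k - 4\right) = -3 + \left(-4 + k\right) = -7 + k$)
$r = -58$ ($r = -7 + \left(-15 + 12 \left(-3\right)\right) = -7 - 51 = -58$)
$z{\left(12 \right)} + r \left(-151\right) = \left(2 + 12\right) - -8758 = 14 + 8758 = 8772$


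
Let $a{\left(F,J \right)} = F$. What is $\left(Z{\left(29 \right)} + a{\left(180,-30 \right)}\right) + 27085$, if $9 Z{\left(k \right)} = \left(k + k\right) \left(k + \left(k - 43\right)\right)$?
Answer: $\frac{82085}{3} \approx 27362.0$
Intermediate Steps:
$Z{\left(k \right)} = \frac{2 k \left(-43 + 2 k\right)}{9}$ ($Z{\left(k \right)} = \frac{\left(k + k\right) \left(k + \left(k - 43\right)\right)}{9} = \frac{2 k \left(k + \left(-43 + k\right)\right)}{9} = \frac{2 k \left(-43 + 2 k\right)}{9}$)
$\left(Z{\left(29 \right)} + a{\left(180,-30 \right)}\right) + 27085 = \left(\frac{2}{9} \cdot 29 \left(-43 + 2 \cdot 29\right) + 180\right) + 27085 = \left(\frac{2}{9} \cdot 29 \left(-43 + 58\right) + 180\right) + 27085 = \left(\frac{2}{9} \cdot 29 \cdot 15 + 180\right) + 27085 = \left(\frac{290}{3} + 180\right) + 27085 = \frac{830}{3} + 27085 = \frac{82085}{3}$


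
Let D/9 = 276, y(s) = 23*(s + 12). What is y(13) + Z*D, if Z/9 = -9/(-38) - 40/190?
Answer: 22103/19 ≈ 1163.3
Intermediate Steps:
y(s) = 276 + 23*s (y(s) = 23*(12 + s) = 276 + 23*s)
D = 2484 (D = 9*276 = 2484)
Z = 9/38 (Z = 9*(-9/(-38) - 40/190) = 9*(-9*(-1/38) - 40*1/190) = 9*(9/38 - 4/19) = 9*(1/38) = 9/38 ≈ 0.23684)
y(13) + Z*D = (276 + 23*13) + (9/38)*2484 = (276 + 299) + 11178/19 = 575 + 11178/19 = 22103/19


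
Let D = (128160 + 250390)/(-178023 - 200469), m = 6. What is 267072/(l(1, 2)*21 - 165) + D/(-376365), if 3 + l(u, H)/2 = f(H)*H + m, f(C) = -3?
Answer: -1268157039129857/1381776073326 ≈ -917.77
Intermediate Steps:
l(u, H) = 6 - 6*H (l(u, H) = -6 + 2*(-3*H + 6) = -6 + 2*(6 - 3*H) = -6 + (12 - 6*H) = 6 - 6*H)
D = -189275/189246 (D = 378550/(-378492) = 378550*(-1/378492) = -189275/189246 ≈ -1.0002)
267072/(l(1, 2)*21 - 165) + D/(-376365) = 267072/((6 - 6*2)*21 - 165) - 189275/189246/(-376365) = 267072/((6 - 12)*21 - 165) - 189275/189246*(-1/376365) = 267072/(-6*21 - 165) + 37855/14245114158 = 267072/(-126 - 165) + 37855/14245114158 = 267072/(-291) + 37855/14245114158 = 267072*(-1/291) + 37855/14245114158 = -89024/97 + 37855/14245114158 = -1268157039129857/1381776073326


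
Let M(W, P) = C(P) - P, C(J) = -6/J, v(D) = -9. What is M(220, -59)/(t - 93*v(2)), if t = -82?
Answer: 3487/44545 ≈ 0.078280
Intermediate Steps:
M(W, P) = -P - 6/P (M(W, P) = -6/P - P = -P - 6/P)
M(220, -59)/(t - 93*v(2)) = (-1*(-59) - 6/(-59))/(-82 - 93*(-9)) = (59 - 6*(-1/59))/(-82 + 837) = (59 + 6/59)/755 = (3487/59)*(1/755) = 3487/44545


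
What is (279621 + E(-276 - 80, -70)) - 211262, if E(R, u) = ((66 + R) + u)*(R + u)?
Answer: 221719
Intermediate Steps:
E(R, u) = (R + u)*(66 + R + u) (E(R, u) = (66 + R + u)*(R + u) = (R + u)*(66 + R + u))
(279621 + E(-276 - 80, -70)) - 211262 = (279621 + ((-276 - 80)**2 + (-70)**2 + 66*(-276 - 80) + 66*(-70) + 2*(-276 - 80)*(-70))) - 211262 = (279621 + ((-356)**2 + 4900 + 66*(-356) - 4620 + 2*(-356)*(-70))) - 211262 = (279621 + (126736 + 4900 - 23496 - 4620 + 49840)) - 211262 = (279621 + 153360) - 211262 = 432981 - 211262 = 221719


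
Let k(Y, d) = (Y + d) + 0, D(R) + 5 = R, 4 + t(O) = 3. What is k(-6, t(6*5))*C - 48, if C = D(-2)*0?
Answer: -48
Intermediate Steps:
t(O) = -1 (t(O) = -4 + 3 = -1)
D(R) = -5 + R
C = 0 (C = (-5 - 2)*0 = -7*0 = 0)
k(Y, d) = Y + d
k(-6, t(6*5))*C - 48 = (-6 - 1)*0 - 48 = -7*0 - 48 = 0 - 48 = -48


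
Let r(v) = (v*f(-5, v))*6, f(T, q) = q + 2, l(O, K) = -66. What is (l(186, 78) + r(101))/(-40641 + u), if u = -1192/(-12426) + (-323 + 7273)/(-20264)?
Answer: -3925065632832/2558371215859 ≈ -1.5342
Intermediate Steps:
f(T, q) = 2 + q
r(v) = 6*v*(2 + v) (r(v) = (v*(2 + v))*6 = 6*v*(2 + v))
u = -15551503/62950116 (u = -1192*(-1/12426) + 6950*(-1/20264) = 596/6213 - 3475/10132 = -15551503/62950116 ≈ -0.24704)
(l(186, 78) + r(101))/(-40641 + u) = (-66 + 6*101*(2 + 101))/(-40641 - 15551503/62950116) = (-66 + 6*101*103)/(-2558371215859/62950116) = (-66 + 62418)*(-62950116/2558371215859) = 62352*(-62950116/2558371215859) = -3925065632832/2558371215859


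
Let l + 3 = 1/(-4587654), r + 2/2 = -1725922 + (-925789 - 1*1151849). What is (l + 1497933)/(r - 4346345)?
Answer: -6871984556219/37388948860524 ≈ -0.18380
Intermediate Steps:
r = -3803561 (r = -1 + (-1725922 + (-925789 - 1*1151849)) = -1 + (-1725922 + (-925789 - 1151849)) = -1 + (-1725922 - 2077638) = -1 - 3803560 = -3803561)
l = -13762963/4587654 (l = -3 + 1/(-4587654) = -3 - 1/4587654 = -13762963/4587654 ≈ -3.0000)
(l + 1497933)/(r - 4346345) = (-13762963/4587654 + 1497933)/(-3803561 - 4346345) = (6871984556219/4587654)/(-8149906) = (6871984556219/4587654)*(-1/8149906) = -6871984556219/37388948860524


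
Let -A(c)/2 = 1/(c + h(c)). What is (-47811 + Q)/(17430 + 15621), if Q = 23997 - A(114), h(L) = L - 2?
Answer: -2690981/3734763 ≈ -0.72052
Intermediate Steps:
h(L) = -2 + L
A(c) = -2/(-2 + 2*c) (A(c) = -2/(c + (-2 + c)) = -2/(-2 + 2*c))
Q = 2711662/113 (Q = 23997 - (-1)/(-1 + 114) = 23997 - (-1)/113 = 23997 - 1*(-1/113) = 23997 + 1/113 = 2711662/113 ≈ 23997.)
(-47811 + Q)/(17430 + 15621) = (-47811 + 2711662/113)/(17430 + 15621) = -2690981/113/33051 = -2690981/113*1/33051 = -2690981/3734763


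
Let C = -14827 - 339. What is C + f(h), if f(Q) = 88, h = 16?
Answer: -15078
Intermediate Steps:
C = -15166
C + f(h) = -15166 + 88 = -15078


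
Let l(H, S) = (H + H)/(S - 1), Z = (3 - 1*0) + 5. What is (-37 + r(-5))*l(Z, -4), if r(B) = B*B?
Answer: 192/5 ≈ 38.400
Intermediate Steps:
r(B) = B**2
Z = 8 (Z = (3 + 0) + 5 = 3 + 5 = 8)
l(H, S) = 2*H/(-1 + S) (l(H, S) = (2*H)/(-1 + S) = 2*H/(-1 + S))
(-37 + r(-5))*l(Z, -4) = (-37 + (-5)**2)*(2*8/(-1 - 4)) = (-37 + 25)*(2*8/(-5)) = -24*8*(-1)/5 = -12*(-16/5) = 192/5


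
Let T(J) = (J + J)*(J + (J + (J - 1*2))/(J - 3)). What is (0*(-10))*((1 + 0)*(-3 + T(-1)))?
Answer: 0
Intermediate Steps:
T(J) = 2*J*(J + (-2 + 2*J)/(-3 + J)) (T(J) = (2*J)*(J + (J + (J - 2))/(-3 + J)) = (2*J)*(J + (J + (-2 + J))/(-3 + J)) = (2*J)*(J + (-2 + 2*J)/(-3 + J)) = 2*J*(J + (-2 + 2*J)/(-3 + J)))
(0*(-10))*((1 + 0)*(-3 + T(-1))) = (0*(-10))*((1 + 0)*(-3 + 2*(-1)*(-2 + (-1)² - 1*(-1))/(-3 - 1))) = 0*(1*(-3 + 2*(-1)*(-2 + 1 + 1)/(-4))) = 0*(1*(-3 + 2*(-1)*(-¼)*0)) = 0*(1*(-3 + 0)) = 0*(1*(-3)) = 0*(-3) = 0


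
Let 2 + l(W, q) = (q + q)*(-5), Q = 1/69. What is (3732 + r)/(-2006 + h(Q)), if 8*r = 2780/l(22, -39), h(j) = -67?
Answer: -2896727/1608648 ≈ -1.8007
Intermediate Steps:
Q = 1/69 ≈ 0.014493
l(W, q) = -2 - 10*q (l(W, q) = -2 + (q + q)*(-5) = -2 + (2*q)*(-5) = -2 - 10*q)
r = 695/776 (r = (2780/(-2 - 10*(-39)))/8 = (2780/(-2 + 390))/8 = (2780/388)/8 = (2780*(1/388))/8 = (⅛)*(695/97) = 695/776 ≈ 0.89562)
(3732 + r)/(-2006 + h(Q)) = (3732 + 695/776)/(-2006 - 67) = (2896727/776)/(-2073) = (2896727/776)*(-1/2073) = -2896727/1608648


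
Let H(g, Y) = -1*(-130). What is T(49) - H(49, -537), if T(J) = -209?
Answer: -339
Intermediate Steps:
H(g, Y) = 130
T(49) - H(49, -537) = -209 - 1*130 = -209 - 130 = -339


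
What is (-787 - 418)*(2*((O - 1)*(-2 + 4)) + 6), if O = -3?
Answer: 12050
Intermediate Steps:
(-787 - 418)*(2*((O - 1)*(-2 + 4)) + 6) = (-787 - 418)*(2*((-3 - 1)*(-2 + 4)) + 6) = -1205*(2*(-4*2) + 6) = -1205*(2*(-8) + 6) = -1205*(-16 + 6) = -1205*(-10) = 12050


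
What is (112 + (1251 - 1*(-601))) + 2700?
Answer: 4664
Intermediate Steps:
(112 + (1251 - 1*(-601))) + 2700 = (112 + (1251 + 601)) + 2700 = (112 + 1852) + 2700 = 1964 + 2700 = 4664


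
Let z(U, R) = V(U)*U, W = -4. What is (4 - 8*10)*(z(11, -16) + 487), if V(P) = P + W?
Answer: -42864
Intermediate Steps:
V(P) = -4 + P (V(P) = P - 4 = -4 + P)
z(U, R) = U*(-4 + U) (z(U, R) = (-4 + U)*U = U*(-4 + U))
(4 - 8*10)*(z(11, -16) + 487) = (4 - 8*10)*(11*(-4 + 11) + 487) = (4 - 80)*(11*7 + 487) = -76*(77 + 487) = -76*564 = -42864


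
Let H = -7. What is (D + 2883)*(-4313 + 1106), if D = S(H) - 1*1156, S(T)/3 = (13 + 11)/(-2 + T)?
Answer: -5512833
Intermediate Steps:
S(T) = 72/(-2 + T) (S(T) = 3*((13 + 11)/(-2 + T)) = 3*(24/(-2 + T)) = 72/(-2 + T))
D = -1164 (D = 72/(-2 - 7) - 1*1156 = 72/(-9) - 1156 = 72*(-⅑) - 1156 = -8 - 1156 = -1164)
(D + 2883)*(-4313 + 1106) = (-1164 + 2883)*(-4313 + 1106) = 1719*(-3207) = -5512833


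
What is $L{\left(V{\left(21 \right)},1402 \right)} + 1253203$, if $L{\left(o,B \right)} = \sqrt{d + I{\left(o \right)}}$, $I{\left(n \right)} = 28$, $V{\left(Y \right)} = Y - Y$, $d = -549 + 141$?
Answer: $1253203 + 2 i \sqrt{95} \approx 1.2532 \cdot 10^{6} + 19.494 i$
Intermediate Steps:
$d = -408$
$V{\left(Y \right)} = 0$
$L{\left(o,B \right)} = 2 i \sqrt{95}$ ($L{\left(o,B \right)} = \sqrt{-408 + 28} = \sqrt{-380} = 2 i \sqrt{95}$)
$L{\left(V{\left(21 \right)},1402 \right)} + 1253203 = 2 i \sqrt{95} + 1253203 = 1253203 + 2 i \sqrt{95}$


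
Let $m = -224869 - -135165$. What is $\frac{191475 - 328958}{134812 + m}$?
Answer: $- \frac{137483}{45108} \approx -3.0479$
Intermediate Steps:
$m = -89704$ ($m = -224869 + 135165 = -89704$)
$\frac{191475 - 328958}{134812 + m} = \frac{191475 - 328958}{134812 - 89704} = - \frac{137483}{45108}$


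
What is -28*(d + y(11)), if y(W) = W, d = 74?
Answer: -2380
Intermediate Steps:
-28*(d + y(11)) = -28*(74 + 11) = -28*85 = -2380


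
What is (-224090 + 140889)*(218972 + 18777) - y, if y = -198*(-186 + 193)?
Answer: -19780953163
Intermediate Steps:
y = -1386 (y = -198*7 = -1386)
(-224090 + 140889)*(218972 + 18777) - y = (-224090 + 140889)*(218972 + 18777) - 1*(-1386) = -83201*237749 + 1386 = -19780954549 + 1386 = -19780953163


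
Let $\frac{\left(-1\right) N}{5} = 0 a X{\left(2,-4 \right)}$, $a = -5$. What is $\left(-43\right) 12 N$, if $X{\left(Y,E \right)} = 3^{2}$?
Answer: $0$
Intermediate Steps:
$X{\left(Y,E \right)} = 9$
$N = 0$ ($N = - 5 \cdot 0 \left(-5\right) 9 = - 5 \cdot 0 \cdot 9 = \left(-5\right) 0 = 0$)
$\left(-43\right) 12 N = \left(-43\right) 12 \cdot 0 = \left(-516\right) 0 = 0$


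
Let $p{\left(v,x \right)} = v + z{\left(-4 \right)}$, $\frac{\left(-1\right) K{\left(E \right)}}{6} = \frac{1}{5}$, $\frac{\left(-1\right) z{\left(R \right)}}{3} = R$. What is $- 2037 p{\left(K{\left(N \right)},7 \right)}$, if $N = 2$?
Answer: $- \frac{109998}{5} \approx -22000.0$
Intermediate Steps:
$z{\left(R \right)} = - 3 R$
$K{\left(E \right)} = - \frac{6}{5}$
$p{\left(v,x \right)} = 12 + v$ ($p{\left(v,x \right)} = v - -12 = v + 12 = 12 + v$)
$- 2037 p{\left(K{\left(N \right)},7 \right)} = - 2037 \left(12 - \frac{6}{5}\right) = \left(-2037\right) \frac{54}{5} = - \frac{109998}{5}$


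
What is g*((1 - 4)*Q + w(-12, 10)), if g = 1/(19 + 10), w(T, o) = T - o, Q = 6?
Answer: -40/29 ≈ -1.3793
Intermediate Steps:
g = 1/29 ≈ 0.034483
g*((1 - 4)*Q + w(-12, 10)) = ((1 - 4)*6 + (-12 - 1*10))/29 = (-3*6 + (-12 - 10))/29 = (-18 - 22)/29 = (1/29)*(-40) = -40/29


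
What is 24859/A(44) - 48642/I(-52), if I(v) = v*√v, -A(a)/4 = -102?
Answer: 24859/408 - 24321*I*√13/676 ≈ 60.929 - 129.72*I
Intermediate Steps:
A(a) = 408 (A(a) = -4*(-102) = 408)
I(v) = v^(3/2)
24859/A(44) - 48642/I(-52) = 24859/408 - 48642*I*√13/1352 = 24859*(1/408) - 48642*I*√13/1352 = 24859/408 - 24321*I*√13/676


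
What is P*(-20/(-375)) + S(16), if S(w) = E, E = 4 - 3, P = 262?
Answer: 1123/75 ≈ 14.973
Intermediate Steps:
E = 1
S(w) = 1
P*(-20/(-375)) + S(16) = 262*(-20/(-375)) + 1 = 262*(-20*(-1/375)) + 1 = 262*(4/75) + 1 = 1048/75 + 1 = 1123/75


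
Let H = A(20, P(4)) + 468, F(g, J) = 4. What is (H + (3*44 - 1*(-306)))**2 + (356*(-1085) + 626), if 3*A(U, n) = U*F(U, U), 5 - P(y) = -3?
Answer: 4358098/9 ≈ 4.8423e+5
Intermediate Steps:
P(y) = 8 (P(y) = 5 - 1*(-3) = 5 + 3 = 8)
A(U, n) = 4*U/3 (A(U, n) = (U*4)/3 = (4*U)/3 = 4*U/3)
H = 1484/3 (H = (4/3)*20 + 468 = 80/3 + 468 = 1484/3 ≈ 494.67)
(H + (3*44 - 1*(-306)))**2 + (356*(-1085) + 626) = (1484/3 + (3*44 - 1*(-306)))**2 + (356*(-1085) + 626) = (1484/3 + (132 + 306))**2 + (-386260 + 626) = (1484/3 + 438)**2 - 385634 = (2798/3)**2 - 385634 = 7828804/9 - 385634 = 4358098/9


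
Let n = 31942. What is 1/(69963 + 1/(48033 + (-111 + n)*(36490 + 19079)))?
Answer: 1768864872/123755093039737 ≈ 1.4293e-5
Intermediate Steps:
1/(69963 + 1/(48033 + (-111 + n)*(36490 + 19079))) = 1/(69963 + 1/(48033 + (-111 + 31942)*(36490 + 19079))) = 1/(69963 + 1/(48033 + 31831*55569)) = 1/(69963 + 1/(48033 + 1768816839)) = 1/(69963 + 1/1768864872) = 1/(123755093039737/1768864872) = 1768864872/123755093039737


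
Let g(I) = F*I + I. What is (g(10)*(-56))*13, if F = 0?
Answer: -7280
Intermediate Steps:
g(I) = I (g(I) = 0*I + I = 0 + I = I)
(g(10)*(-56))*13 = (10*(-56))*13 = -560*13 = -7280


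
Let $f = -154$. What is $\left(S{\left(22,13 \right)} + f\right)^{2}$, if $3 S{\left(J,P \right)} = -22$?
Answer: $\frac{234256}{9} \approx 26028.0$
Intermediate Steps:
$S{\left(J,P \right)} = - \frac{22}{3}$ ($S{\left(J,P \right)} = \frac{1}{3} \left(-22\right) = - \frac{22}{3}$)
$\left(S{\left(22,13 \right)} + f\right)^{2} = \left(- \frac{22}{3} - 154\right)^{2} = \left(- \frac{484}{3}\right)^{2} = \frac{234256}{9}$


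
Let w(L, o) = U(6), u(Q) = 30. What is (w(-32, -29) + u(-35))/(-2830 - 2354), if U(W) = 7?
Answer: -37/5184 ≈ -0.0071373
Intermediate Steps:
w(L, o) = 7
(w(-32, -29) + u(-35))/(-2830 - 2354) = (7 + 30)/(-2830 - 2354) = 37/(-5184) = 37*(-1/5184) = -37/5184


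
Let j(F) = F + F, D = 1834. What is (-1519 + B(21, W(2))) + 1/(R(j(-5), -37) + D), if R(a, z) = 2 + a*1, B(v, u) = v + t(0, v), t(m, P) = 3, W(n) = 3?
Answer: -2729869/1826 ≈ -1495.0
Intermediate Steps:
j(F) = 2*F
B(v, u) = 3 + v (B(v, u) = v + 3 = 3 + v)
R(a, z) = 2 + a
(-1519 + B(21, W(2))) + 1/(R(j(-5), -37) + D) = (-1519 + (3 + 21)) + 1/((2 + 2*(-5)) + 1834) = (-1519 + 24) + 1/((2 - 10) + 1834) = -1495 + 1/(-8 + 1834) = -1495 + 1/1826 = -2729869/1826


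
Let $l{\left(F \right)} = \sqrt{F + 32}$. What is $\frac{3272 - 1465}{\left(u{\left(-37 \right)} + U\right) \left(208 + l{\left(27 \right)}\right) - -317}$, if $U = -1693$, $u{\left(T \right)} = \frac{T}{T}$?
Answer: $- \frac{635375533}{123467012185} + \frac{3057444 \sqrt{59}}{123467012185} \approx -0.0049559$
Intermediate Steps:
$u{\left(T \right)} = 1$
$l{\left(F \right)} = \sqrt{32 + F}$
$\frac{3272 - 1465}{\left(u{\left(-37 \right)} + U\right) \left(208 + l{\left(27 \right)}\right) - -317} = \frac{3272 - 1465}{\left(1 - 1693\right) \left(208 + \sqrt{32 + 27}\right) - -317} = \frac{1807}{- 1692 \left(208 + \sqrt{59}\right) + \left(-311 + 628\right)} = \frac{1807}{\left(-351936 - 1692 \sqrt{59}\right) + 317} = \frac{1807}{-351619 - 1692 \sqrt{59}}$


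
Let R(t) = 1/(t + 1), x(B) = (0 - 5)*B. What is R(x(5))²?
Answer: 1/576 ≈ 0.0017361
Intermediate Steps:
x(B) = -5*B
R(t) = 1/(1 + t)
R(x(5))² = (1/(1 - 5*5))² = (1/(1 - 25))² = (1/(-24))² = (-1/24)² = 1/576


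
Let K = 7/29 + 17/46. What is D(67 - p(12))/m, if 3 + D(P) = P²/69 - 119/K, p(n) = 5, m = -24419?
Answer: 7989319/1373202465 ≈ 0.0058180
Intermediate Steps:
K = 815/1334 (K = 7*(1/29) + 17*(1/46) = 7/29 + 17/46 = 815/1334 ≈ 0.61094)
D(P) = -161191/815 + P²/69 (D(P) = -3 + (P²/69 - 119/815/1334) = -3 + (P²*(1/69) - 119*1334/815) = -3 + (P²/69 - 158746/815) = -3 + (-158746/815 + P²/69) = -161191/815 + P²/69)
D(67 - p(12))/m = (-161191/815 + (67 - 1*5)²/69)/(-24419) = (-161191/815 + (67 - 5)²/69)*(-1/24419) = (-161191/815 + (1/69)*62²)*(-1/24419) = (-161191/815 + (1/69)*3844)*(-1/24419) = (-161191/815 + 3844/69)*(-1/24419) = -7989319/56235*(-1/24419) = 7989319/1373202465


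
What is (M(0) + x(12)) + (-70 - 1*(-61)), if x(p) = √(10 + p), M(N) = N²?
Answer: -9 + √22 ≈ -4.3096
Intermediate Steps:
(M(0) + x(12)) + (-70 - 1*(-61)) = (0² + √(10 + 12)) + (-70 - 1*(-61)) = (0 + √22) + (-70 + 61) = √22 - 9 = -9 + √22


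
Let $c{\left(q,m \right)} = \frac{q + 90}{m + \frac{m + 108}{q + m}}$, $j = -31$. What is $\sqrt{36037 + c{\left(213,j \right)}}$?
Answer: $\frac{\sqrt{2530002435}}{265} \approx 189.81$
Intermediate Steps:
$c{\left(q,m \right)} = \frac{90 + q}{m + \frac{108 + m}{m + q}}$
$\sqrt{36037 + c{\left(213,j \right)}} = \sqrt{36037 + \frac{213^{2} + 90 \left(-31\right) + 90 \cdot 213 - 6603}{108 - 31 + \left(-31\right)^{2} - 6603}} = \sqrt{36037 + \frac{45369 - 2790 + 19170 - 6603}{108 - 31 + 961 - 6603}} = \sqrt{36037 + \frac{1}{-5565} \cdot 55146} = \sqrt{36037 - \frac{2626}{265}} = \sqrt{\frac{9547179}{265}} = \frac{\sqrt{2530002435}}{265}$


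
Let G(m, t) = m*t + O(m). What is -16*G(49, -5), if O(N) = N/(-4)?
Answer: 4116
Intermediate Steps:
O(N) = -N/4 (O(N) = N*(-¼) = -N/4)
G(m, t) = -m/4 + m*t (G(m, t) = m*t - m/4 = -m/4 + m*t)
-16*G(49, -5) = -784*(-¼ - 5) = -784*(-21)/4 = -16*(-1029/4) = 4116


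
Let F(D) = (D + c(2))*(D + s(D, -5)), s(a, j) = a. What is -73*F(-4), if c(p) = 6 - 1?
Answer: 584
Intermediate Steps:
c(p) = 5
F(D) = 2*D*(5 + D) (F(D) = (D + 5)*(D + D) = (5 + D)*(2*D) = 2*D*(5 + D))
-73*F(-4) = -146*(-4)*(5 - 4) = -146*(-4) = -73*(-8) = 584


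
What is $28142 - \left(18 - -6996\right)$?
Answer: $21128$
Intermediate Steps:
$28142 - \left(18 - -6996\right) = 28142 - \left(18 + 6996\right) = 28142 - 7014 = 21128$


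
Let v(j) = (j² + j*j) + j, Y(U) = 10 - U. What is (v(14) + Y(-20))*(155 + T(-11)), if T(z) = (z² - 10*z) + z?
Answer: 163500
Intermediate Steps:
v(j) = j + 2*j² (v(j) = (j² + j²) + j = 2*j² + j = j + 2*j²)
T(z) = z² - 9*z
(v(14) + Y(-20))*(155 + T(-11)) = (14*(1 + 2*14) + (10 - 1*(-20)))*(155 - 11*(-9 - 11)) = (14*(1 + 28) + (10 + 20))*(155 - 11*(-20)) = (14*29 + 30)*(155 + 220) = (406 + 30)*375 = 436*375 = 163500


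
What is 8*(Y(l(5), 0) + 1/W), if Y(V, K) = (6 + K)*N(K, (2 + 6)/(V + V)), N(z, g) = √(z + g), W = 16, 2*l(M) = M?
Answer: ½ + 96*√10/5 ≈ 61.216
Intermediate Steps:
l(M) = M/2
N(z, g) = √(g + z)
Y(V, K) = √(K + 4/V)*(6 + K) (Y(V, K) = (6 + K)*√((2 + 6)/(V + V) + K) = (6 + K)*√(8/((2*V)) + K) = (6 + K)*√(8*(1/(2*V)) + K) = (6 + K)*√(4/V + K) = (6 + K)*√(K + 4/V) = √(K + 4/V)*(6 + K))
8*(Y(l(5), 0) + 1/W) = 8*(√((4 + 0*((½)*5))/(((½)*5)))*(6 + 0) + 1/16) = 8*(√((4 + 0*(5/2))/(5/2))*6 + 1/16) = 8*(√(2*(4 + 0)/5)*6 + 1/16) = 8*(√((⅖)*4)*6 + 1/16) = 8*(√(8/5)*6 + 1/16) = 8*((2*√10/5)*6 + 1/16) = 8*(12*√10/5 + 1/16) = 8*(1/16 + 12*√10/5) = ½ + 96*√10/5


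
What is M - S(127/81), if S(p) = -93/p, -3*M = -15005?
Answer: 1928234/381 ≈ 5061.0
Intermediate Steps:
M = 15005/3 (M = -⅓*(-15005) = 15005/3 ≈ 5001.7)
M - S(127/81) = 15005/3 - (-93)/(127/81) = 15005/3 - (-93)/(127*(1/81)) = 15005/3 - (-93)/127/81 = 15005/3 - (-93)*81/127 = 15005/3 - 1*(-7533/127) = 15005/3 + 7533/127 = 1928234/381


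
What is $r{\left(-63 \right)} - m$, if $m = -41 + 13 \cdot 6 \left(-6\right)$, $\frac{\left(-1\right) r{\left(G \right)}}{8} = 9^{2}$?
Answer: $-139$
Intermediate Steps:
$r{\left(G \right)} = -648$ ($r{\left(G \right)} = - 8 \cdot 9^{2} = \left(-8\right) 81 = -648$)
$m = -509$ ($m = -41 + 78 \left(-6\right) = -41 - 468 = -509$)
$r{\left(-63 \right)} - m = -648 - -509 = -648 + 509 = -139$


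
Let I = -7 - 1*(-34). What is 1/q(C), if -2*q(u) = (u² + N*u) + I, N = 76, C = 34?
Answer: -2/3767 ≈ -0.00053093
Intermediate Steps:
I = 27 (I = -7 + 34 = 27)
q(u) = -27/2 - 38*u - u²/2 (q(u) = -((u² + 76*u) + 27)/2 = -(27 + u² + 76*u)/2 = -27/2 - 38*u - u²/2)
1/q(C) = 1/(-27/2 - 38*34 - ½*34²) = 1/(-27/2 - 1292 - ½*1156) = 1/(-27/2 - 1292 - 578) = 1/(-3767/2) = -2/3767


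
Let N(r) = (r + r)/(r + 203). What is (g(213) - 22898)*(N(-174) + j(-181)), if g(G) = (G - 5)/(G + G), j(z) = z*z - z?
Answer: -160605208100/213 ≈ -7.5402e+8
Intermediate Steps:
j(z) = z**2 - z
g(G) = (-5 + G)/(2*G) (g(G) = (-5 + G)/((2*G)) = (-5 + G)*(1/(2*G)) = (-5 + G)/(2*G))
N(r) = 2*r/(203 + r) (N(r) = (2*r)/(203 + r) = 2*r/(203 + r))
(g(213) - 22898)*(N(-174) + j(-181)) = ((1/2)*(-5 + 213)/213 - 22898)*(2*(-174)/(203 - 174) - 181*(-1 - 181)) = ((1/2)*(1/213)*208 - 22898)*(2*(-174)/29 - 181*(-182)) = (104/213 - 22898)*(2*(-174)*(1/29) + 32942) = -4877170*(-12 + 32942)/213 = -4877170/213*32930 = -160605208100/213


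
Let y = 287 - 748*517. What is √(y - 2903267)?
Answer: 4*I*√205606 ≈ 1813.8*I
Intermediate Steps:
y = -386429 (y = 287 - 386716 = -386429)
√(y - 2903267) = √(-386429 - 2903267) = √(-3289696) = 4*I*√205606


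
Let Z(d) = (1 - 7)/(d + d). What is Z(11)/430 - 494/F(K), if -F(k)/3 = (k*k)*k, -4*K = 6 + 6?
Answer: -2336863/383130 ≈ -6.0994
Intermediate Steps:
K = -3 (K = -(6 + 6)/4 = -¼*12 = -3)
Z(d) = -3/d (Z(d) = -6*1/(2*d) = -3/d)
F(k) = -3*k³ (F(k) = -3*k*k*k = -3*k²*k = -3*k³)
Z(11)/430 - 494/F(K) = -3/11/430 - 494/((-3*(-3)³)) = -3*1/11*(1/430) - 494/((-3*(-27))) = -3/11*1/430 - 494/81 = -3/4730 - 494*1/81 = -3/4730 - 494/81 = -2336863/383130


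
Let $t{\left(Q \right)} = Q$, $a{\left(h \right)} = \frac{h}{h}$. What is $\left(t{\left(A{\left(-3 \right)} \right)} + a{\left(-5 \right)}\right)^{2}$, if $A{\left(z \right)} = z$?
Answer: $4$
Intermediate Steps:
$a{\left(h \right)} = 1$
$\left(t{\left(A{\left(-3 \right)} \right)} + a{\left(-5 \right)}\right)^{2} = \left(-3 + 1\right)^{2} = \left(-2\right)^{2} = 4$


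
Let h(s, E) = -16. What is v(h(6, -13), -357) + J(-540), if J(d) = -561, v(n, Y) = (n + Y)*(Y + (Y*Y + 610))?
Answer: -47633407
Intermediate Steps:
v(n, Y) = (Y + n)*(610 + Y + Y²) (v(n, Y) = (Y + n)*(Y + (Y² + 610)) = (Y + n)*(Y + (610 + Y²)) = (Y + n)*(610 + Y + Y²))
v(h(6, -13), -357) + J(-540) = ((-357)² + (-357)³ + 610*(-357) + 610*(-16) - 357*(-16) - 16*(-357)²) - 561 = (127449 - 45499293 - 217770 - 9760 + 5712 - 16*127449) - 561 = (127449 - 45499293 - 217770 - 9760 + 5712 - 2039184) - 561 = -47632846 - 561 = -47633407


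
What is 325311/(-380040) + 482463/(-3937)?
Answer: -61545329309/498739160 ≈ -123.40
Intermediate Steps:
325311/(-380040) + 482463/(-3937) = 325311*(-1/380040) + 482463*(-1/3937) = -108437/126680 - 482463/3937 = -61545329309/498739160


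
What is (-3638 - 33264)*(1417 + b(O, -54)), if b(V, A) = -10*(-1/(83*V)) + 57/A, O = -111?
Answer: -1444169309167/27639 ≈ -5.2251e+7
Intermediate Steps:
b(V, A) = 57/A + 10/(83*V) (b(V, A) = -(-10)/(83*V) + 57/A = 10/(83*V) + 57/A = 57/A + 10/(83*V))
(-3638 - 33264)*(1417 + b(O, -54)) = (-3638 - 33264)*(1417 + (57/(-54) + (10/83)/(-111))) = -36902*(1417 + (57*(-1/54) + (10/83)*(-1/111))) = -36902*(1417 + (-19/18 - 10/9213)) = -36902*(1417 - 58409/55278) = -36902*78270517/55278 = -1444169309167/27639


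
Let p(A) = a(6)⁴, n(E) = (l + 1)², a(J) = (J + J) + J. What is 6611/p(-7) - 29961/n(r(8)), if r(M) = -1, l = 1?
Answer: -786289873/104976 ≈ -7490.2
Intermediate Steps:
a(J) = 3*J (a(J) = 2*J + J = 3*J)
n(E) = 4 (n(E) = (1 + 1)² = 2² = 4)
p(A) = 104976 (p(A) = (3*6)⁴ = 18⁴ = 104976)
6611/p(-7) - 29961/n(r(8)) = 6611/104976 - 29961/4 = -786289873/104976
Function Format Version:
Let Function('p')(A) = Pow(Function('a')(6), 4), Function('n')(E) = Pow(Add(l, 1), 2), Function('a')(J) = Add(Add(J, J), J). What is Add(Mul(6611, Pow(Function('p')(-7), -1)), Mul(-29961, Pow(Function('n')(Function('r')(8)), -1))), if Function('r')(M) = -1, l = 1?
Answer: Rational(-786289873, 104976) ≈ -7490.2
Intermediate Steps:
Function('a')(J) = Mul(3, J) (Function('a')(J) = Add(Mul(2, J), J) = Mul(3, J))
Function('n')(E) = 4 (Function('n')(E) = Pow(Add(1, 1), 2) = Pow(2, 2) = 4)
Function('p')(A) = 104976 (Function('p')(A) = Pow(Mul(3, 6), 4) = Pow(18, 4) = 104976)
Add(Mul(6611, Pow(Function('p')(-7), -1)), Mul(-29961, Pow(Function('n')(Function('r')(8)), -1))) = Add(Mul(6611, Pow(104976, -1)), Mul(-29961, Pow(4, -1))) = Add(Mul(6611, Rational(1, 104976)), Mul(-29961, Rational(1, 4))) = Add(Rational(6611, 104976), Rational(-29961, 4)) = Rational(-786289873, 104976)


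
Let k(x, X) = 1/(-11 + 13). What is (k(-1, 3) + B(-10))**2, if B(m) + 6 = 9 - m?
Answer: 729/4 ≈ 182.25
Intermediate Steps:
B(m) = 3 - m (B(m) = -6 + (9 - m) = 3 - m)
k(x, X) = 1/2
(k(-1, 3) + B(-10))**2 = (1/2 + (3 - 1*(-10)))**2 = (1/2 + (3 + 10))**2 = (1/2 + 13)**2 = (27/2)**2 = 729/4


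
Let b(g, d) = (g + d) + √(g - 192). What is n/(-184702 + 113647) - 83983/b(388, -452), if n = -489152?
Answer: 1198373933/710550 ≈ 1686.5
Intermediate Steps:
b(g, d) = d + g + √(-192 + g) (b(g, d) = (d + g) + √(-192 + g) = d + g + √(-192 + g))
n/(-184702 + 113647) - 83983/b(388, -452) = -489152/(-184702 + 113647) - 83983/(-452 + 388 + √(-192 + 388)) = -489152/(-71055) - 83983/(-452 + 388 + √196) = -489152*(-1/71055) - 83983/(-452 + 388 + 14) = 489152/71055 - 83983/(-50) = 489152/71055 - 83983*(-1/50) = 489152/71055 + 83983/50 = 1198373933/710550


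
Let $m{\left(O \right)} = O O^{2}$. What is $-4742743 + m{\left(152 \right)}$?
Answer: $-1230935$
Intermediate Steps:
$m{\left(O \right)} = O^{3}$
$-4742743 + m{\left(152 \right)} = -4742743 + 152^{3} = -4742743 + 3511808 = -1230935$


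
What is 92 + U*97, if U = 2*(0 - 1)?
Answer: -102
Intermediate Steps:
U = -2 (U = 2*(-1) = -2)
92 + U*97 = 92 - 2*97 = 92 - 194 = -102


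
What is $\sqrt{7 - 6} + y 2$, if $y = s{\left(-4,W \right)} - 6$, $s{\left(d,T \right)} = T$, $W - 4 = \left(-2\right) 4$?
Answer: $-19$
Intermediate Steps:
$W = -4$ ($W = 4 - 8 = -4$)
$y = -10$ ($y = -4 - 6 = -10$)
$\sqrt{7 - 6} + y 2 = \sqrt{7 - 6} - 20 = \sqrt{1} - 20 = 1 - 20 = -19$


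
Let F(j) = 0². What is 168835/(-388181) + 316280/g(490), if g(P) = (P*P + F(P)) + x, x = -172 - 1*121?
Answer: 82286071835/93088521067 ≈ 0.88396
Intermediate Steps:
F(j) = 0
x = -293 (x = -172 - 121 = -293)
g(P) = -293 + P² (g(P) = (P*P + 0) - 293 = (P² + 0) - 293 = P² - 293 = -293 + P²)
168835/(-388181) + 316280/g(490) = 168835/(-388181) + 316280/(-293 + 490²) = 168835*(-1/388181) + 316280/(-293 + 240100) = -168835/388181 + 316280/239807 = 82286071835/93088521067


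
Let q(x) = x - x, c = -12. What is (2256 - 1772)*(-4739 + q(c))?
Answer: -2293676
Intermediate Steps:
q(x) = 0
(2256 - 1772)*(-4739 + q(c)) = (2256 - 1772)*(-4739 + 0) = 484*(-4739) = -2293676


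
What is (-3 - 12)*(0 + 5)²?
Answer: -375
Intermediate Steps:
(-3 - 12)*(0 + 5)² = -15*5² = -15*25 = -375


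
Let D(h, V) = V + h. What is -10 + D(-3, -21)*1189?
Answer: -28546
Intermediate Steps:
-10 + D(-3, -21)*1189 = -10 + (-21 - 3)*1189 = -10 - 24*1189 = -10 - 28536 = -28546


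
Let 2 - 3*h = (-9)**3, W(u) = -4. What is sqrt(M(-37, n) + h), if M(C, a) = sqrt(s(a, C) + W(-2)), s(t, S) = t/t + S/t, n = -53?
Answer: sqrt(6160137 + 477*I*sqrt(6466))/159 ≈ 15.61 + 0.048597*I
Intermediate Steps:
s(t, S) = 1 + S/t
h = 731/3 (h = 2/3 - 1/3*(-9)**3 = 2/3 - 1/3*(-729) = 2/3 + 243 = 731/3 ≈ 243.67)
M(C, a) = sqrt(-4 + (C + a)/a) (M(C, a) = sqrt((C + a)/a - 4) = sqrt(-4 + (C + a)/a))
sqrt(M(-37, n) + h) = sqrt(sqrt(-3 - 37/(-53)) + 731/3) = sqrt(sqrt(-3 - 37*(-1/53)) + 731/3) = sqrt(sqrt(-3 + 37/53) + 731/3) = sqrt(sqrt(-122/53) + 731/3) = sqrt(I*sqrt(6466)/53 + 731/3) = sqrt(731/3 + I*sqrt(6466)/53)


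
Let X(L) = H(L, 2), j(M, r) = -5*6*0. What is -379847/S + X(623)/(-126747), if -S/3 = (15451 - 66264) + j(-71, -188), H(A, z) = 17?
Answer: -263098684/105580251 ≈ -2.4919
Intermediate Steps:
j(M, r) = 0 (j(M, r) = -30*0 = 0)
X(L) = 17
S = 152439 (S = -3*((15451 - 66264) + 0) = -3*(-50813 + 0) = -3*(-50813) = 152439)
-379847/S + X(623)/(-126747) = -379847/152439 + 17/(-126747) = -379847*1/152439 + 17*(-1/126747) = -6227/2499 - 17/126747 = -263098684/105580251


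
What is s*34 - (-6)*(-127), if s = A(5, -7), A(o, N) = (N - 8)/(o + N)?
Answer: -507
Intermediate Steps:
A(o, N) = (-8 + N)/(N + o)
s = 15/2 (s = (-8 - 7)/(-7 + 5) = -15/(-2) = -½*(-15) = 15/2 ≈ 7.5000)
s*34 - (-6)*(-127) = (15/2)*34 - (-6)*(-127) = 255 - 1*762 = 255 - 762 = -507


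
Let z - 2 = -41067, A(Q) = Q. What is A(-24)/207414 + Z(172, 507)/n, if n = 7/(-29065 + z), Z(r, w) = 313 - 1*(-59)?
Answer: -901848516868/241983 ≈ -3.7269e+6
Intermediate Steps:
Z(r, w) = 372 (Z(r, w) = 313 + 59 = 372)
z = -41065 (z = 2 - 41067 = -41065)
n = -7/70130 (n = 7/(-29065 - 41065) = 7/(-70130) = -1/70130*7 = -7/70130 ≈ -9.9815e-5)
A(-24)/207414 + Z(172, 507)/n = -24/207414 + 372/(-7/70130) = -24*1/207414 + 372*(-70130/7) = -4/34569 - 26088360/7 = -901848516868/241983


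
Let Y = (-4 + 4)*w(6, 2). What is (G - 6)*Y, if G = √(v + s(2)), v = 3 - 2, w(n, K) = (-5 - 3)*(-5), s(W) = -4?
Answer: 0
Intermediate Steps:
w(n, K) = 40 (w(n, K) = -8*(-5) = 40)
Y = 0 (Y = (-4 + 4)*40 = 0*40 = 0)
v = 1
G = I*√3 (G = √(1 - 4) = √(-3) = I*√3 ≈ 1.732*I)
(G - 6)*Y = (I*√3 - 6)*0 = (-6 + I*√3)*0 = 0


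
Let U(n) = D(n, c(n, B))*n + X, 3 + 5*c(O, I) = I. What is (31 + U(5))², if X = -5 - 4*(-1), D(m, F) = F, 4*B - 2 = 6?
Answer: 841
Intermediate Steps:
B = 2 (B = ½ + (¼)*6 = ½ + 3/2 = 2)
c(O, I) = -⅗ + I/5
X = -1 (X = -5 + 4 = -1)
U(n) = -1 - n/5 (U(n) = (-⅗ + (⅕)*2)*n - 1 = (-⅗ + ⅖)*n - 1 = -n/5 - 1 = -1 - n/5)
(31 + U(5))² = (31 + (-1 - ⅕*5))² = (31 + (-1 - 1))² = (31 - 2)² = 29² = 841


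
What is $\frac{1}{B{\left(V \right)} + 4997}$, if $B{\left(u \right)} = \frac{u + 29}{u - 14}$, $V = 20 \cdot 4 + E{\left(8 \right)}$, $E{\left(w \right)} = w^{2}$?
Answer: $\frac{130}{649783} \approx 0.00020007$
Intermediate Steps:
$V = 144$ ($V = 20 \cdot 4 + 8^{2} = 80 + 64 = 144$)
$B{\left(u \right)} = \frac{29 + u}{-14 + u}$
$\frac{1}{B{\left(V \right)} + 4997} = \frac{1}{\frac{29 + 144}{-14 + 144} + 4997} = \frac{1}{\frac{1}{130} \cdot 173 + 4997} = \frac{1}{\frac{173}{130} + 4997} = \frac{1}{\frac{649783}{130}} = \frac{130}{649783}$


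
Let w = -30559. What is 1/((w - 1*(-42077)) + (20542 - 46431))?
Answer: -1/14371 ≈ -6.9585e-5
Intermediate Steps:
1/((w - 1*(-42077)) + (20542 - 46431)) = 1/((-30559 - 1*(-42077)) + (20542 - 46431)) = 1/((-30559 + 42077) - 25889) = 1/(11518 - 25889) = 1/(-14371) = -1/14371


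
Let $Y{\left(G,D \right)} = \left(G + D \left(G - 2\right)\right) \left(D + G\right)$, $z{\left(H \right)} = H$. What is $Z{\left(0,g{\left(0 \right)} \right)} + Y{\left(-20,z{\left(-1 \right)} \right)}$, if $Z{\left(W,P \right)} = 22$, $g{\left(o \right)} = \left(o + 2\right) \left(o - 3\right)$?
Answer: $-20$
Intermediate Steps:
$g{\left(o \right)} = \left(-3 + o\right) \left(2 + o\right)$ ($g{\left(o \right)} = \left(2 + o\right) \left(-3 + o\right) = \left(-3 + o\right) \left(2 + o\right)$)
$Y{\left(G,D \right)} = \left(D + G\right) \left(G + D \left(-2 + G\right)\right)$ ($Y{\left(G,D \right)} = \left(G + D \left(-2 + G\right)\right) \left(D + G\right) = \left(D + G\right) \left(G + D \left(-2 + G\right)\right)$)
$Z{\left(0,g{\left(0 \right)} \right)} + Y{\left(-20,z{\left(-1 \right)} \right)} = 22 - \left(400 - 400 + 20 + 22\right) = 22 - 42 = -20$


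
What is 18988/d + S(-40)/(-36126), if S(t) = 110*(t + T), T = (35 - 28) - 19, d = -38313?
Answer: -2881544/8543799 ≈ -0.33727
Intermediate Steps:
T = -12 (T = 7 - 19 = -12)
S(t) = -1320 + 110*t (S(t) = 110*(t - 12) = 110*(-12 + t) = -1320 + 110*t)
18988/d + S(-40)/(-36126) = 18988/(-38313) + (-1320 + 110*(-40))/(-36126) = 18988*(-1/38313) + (-1320 - 4400)*(-1/36126) = -18988/38313 - 5720*(-1/36126) = -18988/38313 + 2860/18063 = -2881544/8543799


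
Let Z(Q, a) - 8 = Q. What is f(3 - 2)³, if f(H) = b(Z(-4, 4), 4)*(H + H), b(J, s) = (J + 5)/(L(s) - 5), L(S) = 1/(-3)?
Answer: -19683/512 ≈ -38.443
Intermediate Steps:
L(S) = -⅓
Z(Q, a) = 8 + Q
b(J, s) = -15/16 - 3*J/16 (b(J, s) = (J + 5)/(-⅓ - 5) = (5 + J)/(-16/3) = (5 + J)*(-3/16) = -15/16 - 3*J/16)
f(H) = -27*H/8 (f(H) = (-15/16 - 3*(8 - 4)/16)*(H + H) = (-15/16 - 3/16*4)*(2*H) = (-15/16 - ¾)*(2*H) = -27*H/8)
f(3 - 2)³ = (-27*(3 - 2)/8)³ = (-27/8*1)³ = (-27/8)³ = -19683/512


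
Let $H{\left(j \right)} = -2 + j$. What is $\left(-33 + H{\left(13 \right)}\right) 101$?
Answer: $-2222$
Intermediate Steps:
$\left(-33 + H{\left(13 \right)}\right) 101 = \left(-33 + \left(-2 + 13\right)\right) 101 = \left(-33 + 11\right) 101 = \left(-22\right) 101 = -2222$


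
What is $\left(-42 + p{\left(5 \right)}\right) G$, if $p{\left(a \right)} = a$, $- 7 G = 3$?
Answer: $\frac{111}{7} \approx 15.857$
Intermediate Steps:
$G = - \frac{3}{7}$ ($G = \left(- \frac{1}{7}\right) 3 = - \frac{3}{7} \approx -0.42857$)
$\left(-42 + p{\left(5 \right)}\right) G = \left(-42 + 5\right) \left(- \frac{3}{7}\right) = \left(-37\right) \left(- \frac{3}{7}\right) = \frac{111}{7}$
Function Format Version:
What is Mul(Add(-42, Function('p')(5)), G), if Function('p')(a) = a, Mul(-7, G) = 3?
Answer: Rational(111, 7) ≈ 15.857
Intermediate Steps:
G = Rational(-3, 7) (G = Mul(Rational(-1, 7), 3) = Rational(-3, 7) ≈ -0.42857)
Mul(Add(-42, Function('p')(5)), G) = Mul(Add(-42, 5), Rational(-3, 7)) = Mul(-37, Rational(-3, 7)) = Rational(111, 7)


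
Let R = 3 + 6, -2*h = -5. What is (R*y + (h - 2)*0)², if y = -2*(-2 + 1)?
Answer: 324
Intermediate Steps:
h = 5/2 (h = -½*(-5) = 5/2 ≈ 2.5000)
R = 9
y = 2 (y = -2*(-1) = 2)
(R*y + (h - 2)*0)² = (9*2 + (5/2 - 2)*0)² = (18 + (½)*0)² = (18 + 0)² = 18² = 324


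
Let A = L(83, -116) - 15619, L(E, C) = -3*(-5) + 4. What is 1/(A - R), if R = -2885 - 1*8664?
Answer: -1/4051 ≈ -0.00024685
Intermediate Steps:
L(E, C) = 19 (L(E, C) = 15 + 4 = 19)
R = -11549 (R = -2885 - 8664 = -11549)
A = -15600 (A = 19 - 15619 = -15600)
1/(A - R) = 1/(-15600 - 1*(-11549)) = 1/(-15600 + 11549) = 1/(-4051) = -1/4051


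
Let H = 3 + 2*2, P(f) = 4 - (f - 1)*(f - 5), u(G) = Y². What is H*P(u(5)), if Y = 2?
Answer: 49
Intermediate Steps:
u(G) = 4 (u(G) = 2² = 4)
P(f) = 4 - (-1 + f)*(-5 + f)
H = 7 (H = 3 + 4 = 7)
H*P(u(5)) = 7*(-1 - 1*4² + 6*4) = 7*(-1 - 1*16 + 24) = 7*(-1 - 16 + 24) = 7*7 = 49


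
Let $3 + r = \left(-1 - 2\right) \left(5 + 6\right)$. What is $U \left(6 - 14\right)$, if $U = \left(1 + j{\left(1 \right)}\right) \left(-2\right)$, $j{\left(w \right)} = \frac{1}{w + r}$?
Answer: $\frac{544}{35} \approx 15.543$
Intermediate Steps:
$r = -36$ ($r = -3 + \left(-1 - 2\right) \left(5 + 6\right) = -3 - 33 = -36$)
$j{\left(w \right)} = \frac{1}{-36 + w}$ ($j{\left(w \right)} = \frac{1}{w - 36} = \frac{1}{-36 + w}$)
$U = - \frac{68}{35}$ ($U = \left(1 + \frac{1}{-36 + 1}\right) \left(-2\right) = \left(1 + \frac{1}{-35}\right) \left(-2\right) = \left(1 - \frac{1}{35}\right) \left(-2\right) = \frac{34}{35} \left(-2\right) = - \frac{68}{35} \approx -1.9429$)
$U \left(6 - 14\right) = - \frac{68 \left(6 - 14\right)}{35} = \left(- \frac{68}{35}\right) \left(-8\right) = \frac{544}{35}$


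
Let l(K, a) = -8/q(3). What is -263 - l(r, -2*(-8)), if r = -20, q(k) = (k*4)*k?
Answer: -2365/9 ≈ -262.78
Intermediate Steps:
q(k) = 4*k² (q(k) = (4*k)*k = 4*k²)
l(K, a) = -2/9 (l(K, a) = -8/(4*3²) = -8/(4*9) = -8/36 = -8*1/36 = -2/9)
-263 - l(r, -2*(-8)) = -263 - 1*(-2/9) = -263 + 2/9 = -2365/9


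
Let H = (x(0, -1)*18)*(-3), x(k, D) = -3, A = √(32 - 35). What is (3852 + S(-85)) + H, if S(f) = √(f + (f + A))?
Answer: 4014 + √(-170 + I*√3) ≈ 4014.1 + 13.039*I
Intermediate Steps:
A = I*√3 (A = √(-3) = I*√3 ≈ 1.732*I)
H = 162 (H = -3*18*(-3) = -54*(-3) = 162)
S(f) = √(2*f + I*√3) (S(f) = √(f + (f + I*√3)) = √(2*f + I*√3))
(3852 + S(-85)) + H = (3852 + √(2*(-85) + I*√3)) + 162 = (3852 + √(-170 + I*√3)) + 162 = 4014 + √(-170 + I*√3)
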